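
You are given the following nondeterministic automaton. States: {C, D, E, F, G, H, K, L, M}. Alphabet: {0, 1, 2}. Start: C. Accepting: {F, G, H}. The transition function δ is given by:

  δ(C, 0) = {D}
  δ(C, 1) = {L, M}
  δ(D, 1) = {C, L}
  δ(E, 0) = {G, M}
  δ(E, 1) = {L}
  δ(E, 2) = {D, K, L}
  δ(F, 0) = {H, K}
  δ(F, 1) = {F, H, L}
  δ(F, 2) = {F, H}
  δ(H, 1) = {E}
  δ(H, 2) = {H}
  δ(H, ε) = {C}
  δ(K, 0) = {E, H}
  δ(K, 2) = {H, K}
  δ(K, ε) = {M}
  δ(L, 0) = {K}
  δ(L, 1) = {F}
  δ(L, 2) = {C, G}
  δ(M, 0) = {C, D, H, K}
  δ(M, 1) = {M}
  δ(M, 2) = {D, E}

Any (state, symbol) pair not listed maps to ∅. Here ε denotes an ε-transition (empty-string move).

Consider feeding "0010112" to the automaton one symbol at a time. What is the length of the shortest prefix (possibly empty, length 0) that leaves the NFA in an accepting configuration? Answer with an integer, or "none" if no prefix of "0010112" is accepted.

Start in {C}.
Read '0': C→{D}; now {D}.
Read '0': D→∅; now ∅.
The set is empty and remains empty for the remaining 5 symbols.
No reachable set along the way intersects F.

none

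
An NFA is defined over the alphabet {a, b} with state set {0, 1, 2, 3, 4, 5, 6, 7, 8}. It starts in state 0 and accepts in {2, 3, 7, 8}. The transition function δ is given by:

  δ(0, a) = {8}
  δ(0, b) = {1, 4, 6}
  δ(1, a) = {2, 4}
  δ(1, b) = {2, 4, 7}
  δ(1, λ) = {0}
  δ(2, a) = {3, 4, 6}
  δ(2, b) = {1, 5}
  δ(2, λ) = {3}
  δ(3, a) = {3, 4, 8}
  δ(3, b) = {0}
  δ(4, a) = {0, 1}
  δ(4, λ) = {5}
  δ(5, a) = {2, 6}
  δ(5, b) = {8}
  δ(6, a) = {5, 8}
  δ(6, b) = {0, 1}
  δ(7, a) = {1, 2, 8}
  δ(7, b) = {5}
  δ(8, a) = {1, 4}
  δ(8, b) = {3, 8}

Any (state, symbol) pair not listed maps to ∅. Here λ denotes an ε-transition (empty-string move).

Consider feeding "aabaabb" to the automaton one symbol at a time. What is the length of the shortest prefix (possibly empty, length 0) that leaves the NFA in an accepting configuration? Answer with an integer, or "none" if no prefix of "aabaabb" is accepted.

Start in {0}.
Read 'a': {0} → {8}.
None of the earlier sets intersect F, but {8} does.

1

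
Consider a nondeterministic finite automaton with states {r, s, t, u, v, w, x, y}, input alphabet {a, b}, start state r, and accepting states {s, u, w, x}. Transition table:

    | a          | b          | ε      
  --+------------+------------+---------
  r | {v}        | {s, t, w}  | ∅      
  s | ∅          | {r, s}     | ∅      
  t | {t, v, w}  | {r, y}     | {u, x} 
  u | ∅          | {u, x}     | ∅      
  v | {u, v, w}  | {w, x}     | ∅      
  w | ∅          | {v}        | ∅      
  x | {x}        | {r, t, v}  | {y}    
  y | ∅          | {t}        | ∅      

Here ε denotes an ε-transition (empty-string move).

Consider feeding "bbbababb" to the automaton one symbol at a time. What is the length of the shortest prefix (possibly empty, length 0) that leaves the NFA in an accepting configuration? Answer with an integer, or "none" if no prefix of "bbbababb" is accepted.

1

Start in {r}.
Read 'b': r→{s, t, w}; union {s, t, w}; ε-closure = {s, t, u, w, x, y}.
None of the earlier sets intersect F, but {s, t, u, w, x, y} does.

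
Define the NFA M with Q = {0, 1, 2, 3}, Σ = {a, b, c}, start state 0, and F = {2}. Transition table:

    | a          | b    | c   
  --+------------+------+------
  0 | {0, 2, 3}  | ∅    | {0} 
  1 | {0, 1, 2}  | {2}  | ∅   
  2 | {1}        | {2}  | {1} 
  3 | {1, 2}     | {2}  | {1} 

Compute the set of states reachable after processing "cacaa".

Start in {0}.
Read 'c': 0→{0}; now {0}.
Read 'a': 0→{0, 2, 3}; now {0, 2, 3}.
Read 'c': 0→{0}, 2→{1}, 3→{1}; now {0, 1}.
Read 'a': 0→{0, 2, 3}, 1→{0, 1, 2}; now {0, 1, 2, 3}.
Read 'a': 0→{0, 2, 3}, 1→{0, 1, 2}, 2→{1}, 3→{1, 2}; now {0, 1, 2, 3}.

{0, 1, 2, 3}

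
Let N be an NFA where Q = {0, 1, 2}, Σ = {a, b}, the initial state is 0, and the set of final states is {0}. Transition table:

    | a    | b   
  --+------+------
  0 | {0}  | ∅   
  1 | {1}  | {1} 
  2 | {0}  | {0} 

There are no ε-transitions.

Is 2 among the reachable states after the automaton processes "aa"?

No

Start in {0}.
Read 'a': 0→{0}; now {0}.
Read 'a': 0→{0}; now {0}.
State 2 is not in {0}.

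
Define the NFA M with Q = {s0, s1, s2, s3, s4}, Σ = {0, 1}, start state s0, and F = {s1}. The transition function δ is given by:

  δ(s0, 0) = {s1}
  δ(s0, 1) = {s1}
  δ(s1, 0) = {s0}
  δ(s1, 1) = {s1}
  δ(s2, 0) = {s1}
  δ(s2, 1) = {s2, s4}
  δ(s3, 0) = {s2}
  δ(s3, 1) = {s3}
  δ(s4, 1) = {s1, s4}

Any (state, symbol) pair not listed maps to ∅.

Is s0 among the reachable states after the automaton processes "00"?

Start in {s0}.
Read '0': {s0} → {s1}.
Read '0': {s1} → {s0}.
State s0 is in {s0}.

Yes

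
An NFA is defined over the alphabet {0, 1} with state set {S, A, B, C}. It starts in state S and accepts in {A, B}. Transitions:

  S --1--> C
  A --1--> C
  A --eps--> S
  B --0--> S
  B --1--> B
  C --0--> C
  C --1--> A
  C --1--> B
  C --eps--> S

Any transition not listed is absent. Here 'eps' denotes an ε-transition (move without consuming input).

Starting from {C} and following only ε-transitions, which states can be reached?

Begin with {C}.
ε-move C → S; add S.

{S, C}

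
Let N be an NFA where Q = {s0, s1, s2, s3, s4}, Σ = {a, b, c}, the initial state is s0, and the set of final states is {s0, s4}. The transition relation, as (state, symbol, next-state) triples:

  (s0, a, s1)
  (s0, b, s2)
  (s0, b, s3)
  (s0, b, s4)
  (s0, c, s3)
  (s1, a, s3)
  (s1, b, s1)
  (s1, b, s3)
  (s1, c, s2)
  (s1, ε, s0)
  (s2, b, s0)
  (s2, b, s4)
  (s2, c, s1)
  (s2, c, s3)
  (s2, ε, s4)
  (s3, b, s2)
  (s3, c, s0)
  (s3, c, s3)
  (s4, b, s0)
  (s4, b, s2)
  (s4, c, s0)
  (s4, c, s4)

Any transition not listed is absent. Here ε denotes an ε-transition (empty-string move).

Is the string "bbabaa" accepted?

Yes

Start in {s0}.
Read 'b': s0→{s2, s3, s4}; now {s2, s3, s4}.
Read 'b': s2→{s0, s4}, s3→{s2}, s4→{s0, s2}; now {s0, s2, s4}.
Read 'a': s0→{s1}, s2→∅, s4→∅; union {s1}; ε-closure = {s0, s1}.
Read 'b': s0→{s2, s3, s4}, s1→{s1, s3}; union {s1, s2, s3, s4}; ε-closure = {s0, s1, s2, s3, s4}.
Read 'a': s0→{s1}, s1→{s3}, s2→∅, s3→∅, s4→∅; union {s1, s3}; ε-closure = {s0, s1, s3}.
Read 'a': s0→{s1}, s1→{s3}, s3→∅; union {s1, s3}; ε-closure = {s0, s1, s3}.
The final set {s0, s1, s3} contains the accepting state s0.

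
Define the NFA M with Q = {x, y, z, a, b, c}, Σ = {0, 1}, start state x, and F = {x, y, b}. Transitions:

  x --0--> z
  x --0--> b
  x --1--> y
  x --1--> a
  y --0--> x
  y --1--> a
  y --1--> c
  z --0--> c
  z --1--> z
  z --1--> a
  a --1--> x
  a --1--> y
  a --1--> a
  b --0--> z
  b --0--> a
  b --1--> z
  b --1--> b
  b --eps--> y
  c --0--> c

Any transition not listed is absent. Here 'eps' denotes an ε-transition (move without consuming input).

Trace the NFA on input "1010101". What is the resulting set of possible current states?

{y, a}

Start in {x}.
Read '1': x→{y, a}; now {y, a}.
Read '0': y→{x}, a→∅; now {x}.
Read '1': x→{y, a}; now {y, a}.
Read '0': y→{x}, a→∅; now {x}.
Read '1': x→{y, a}; now {y, a}.
Read '0': y→{x}, a→∅; now {x}.
Read '1': x→{y, a}; now {y, a}.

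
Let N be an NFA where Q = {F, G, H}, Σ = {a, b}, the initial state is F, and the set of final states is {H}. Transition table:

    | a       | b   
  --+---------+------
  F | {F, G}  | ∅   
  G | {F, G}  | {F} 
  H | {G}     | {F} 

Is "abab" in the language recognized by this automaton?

No

Start in {F}.
Read 'a': F→{F, G}; now {F, G}.
Read 'b': F→∅, G→{F}; now {F}.
Read 'a': F→{F, G}; now {F, G}.
Read 'b': F→∅, G→{F}; now {F}.
The final set {F} contains no accepting state.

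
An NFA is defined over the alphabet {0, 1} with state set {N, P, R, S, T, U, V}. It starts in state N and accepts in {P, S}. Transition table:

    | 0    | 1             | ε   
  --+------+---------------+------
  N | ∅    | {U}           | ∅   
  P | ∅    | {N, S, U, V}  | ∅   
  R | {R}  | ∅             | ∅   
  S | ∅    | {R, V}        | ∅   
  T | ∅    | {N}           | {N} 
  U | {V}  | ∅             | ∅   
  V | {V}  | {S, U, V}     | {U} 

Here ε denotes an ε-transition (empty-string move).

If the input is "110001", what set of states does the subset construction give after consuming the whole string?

Start in {N}.
Read '1': N→{U}; now {U}.
Read '1': U→∅; now ∅.
The set is empty and remains empty for the remaining 4 symbols.

∅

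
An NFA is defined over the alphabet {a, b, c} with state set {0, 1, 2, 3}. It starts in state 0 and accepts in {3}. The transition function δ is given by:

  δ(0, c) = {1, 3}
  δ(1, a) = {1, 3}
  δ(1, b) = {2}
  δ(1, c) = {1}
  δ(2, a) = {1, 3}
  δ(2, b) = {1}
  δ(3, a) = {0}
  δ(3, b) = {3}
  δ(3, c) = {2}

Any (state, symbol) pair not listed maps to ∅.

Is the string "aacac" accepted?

No

Start in {0}.
Read 'a': 0→∅; now ∅.
The set is empty and remains empty for the remaining 4 symbols.
The final set ∅ contains no accepting state.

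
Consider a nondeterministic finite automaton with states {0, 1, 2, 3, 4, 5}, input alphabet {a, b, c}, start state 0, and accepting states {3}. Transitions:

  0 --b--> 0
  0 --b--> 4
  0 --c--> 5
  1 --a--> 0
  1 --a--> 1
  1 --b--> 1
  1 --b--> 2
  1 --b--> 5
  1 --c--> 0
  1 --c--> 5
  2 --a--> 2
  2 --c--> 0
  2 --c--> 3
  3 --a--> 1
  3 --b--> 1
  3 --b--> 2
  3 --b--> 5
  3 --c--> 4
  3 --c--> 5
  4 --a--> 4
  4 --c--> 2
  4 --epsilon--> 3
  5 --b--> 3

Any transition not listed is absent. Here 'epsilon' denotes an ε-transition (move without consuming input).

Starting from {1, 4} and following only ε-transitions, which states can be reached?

Begin with {1, 4}.
ε-move 4 → 3; add 3.

{1, 3, 4}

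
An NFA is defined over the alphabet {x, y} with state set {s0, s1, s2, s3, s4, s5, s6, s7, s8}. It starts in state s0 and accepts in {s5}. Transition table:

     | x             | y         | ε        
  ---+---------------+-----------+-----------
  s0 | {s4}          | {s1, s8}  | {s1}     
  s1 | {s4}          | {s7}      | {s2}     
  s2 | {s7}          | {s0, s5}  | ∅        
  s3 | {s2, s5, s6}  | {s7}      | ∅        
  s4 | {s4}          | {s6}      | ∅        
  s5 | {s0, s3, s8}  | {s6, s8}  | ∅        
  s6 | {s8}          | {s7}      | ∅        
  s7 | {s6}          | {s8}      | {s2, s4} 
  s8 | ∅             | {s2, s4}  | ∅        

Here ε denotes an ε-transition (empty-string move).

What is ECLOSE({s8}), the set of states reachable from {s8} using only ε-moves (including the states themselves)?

{s8}

Begin with {s8}.
No ε-moves leave this set, so the closure equals the set itself.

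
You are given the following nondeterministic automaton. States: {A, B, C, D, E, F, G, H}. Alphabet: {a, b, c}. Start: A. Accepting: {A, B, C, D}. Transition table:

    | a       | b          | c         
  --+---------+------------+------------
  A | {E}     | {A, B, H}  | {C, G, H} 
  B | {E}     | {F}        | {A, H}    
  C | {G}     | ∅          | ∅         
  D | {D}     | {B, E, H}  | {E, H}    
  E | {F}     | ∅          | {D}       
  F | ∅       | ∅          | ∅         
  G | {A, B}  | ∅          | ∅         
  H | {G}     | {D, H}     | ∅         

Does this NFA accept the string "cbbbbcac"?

Start in {A}.
Read 'c': A→{C, G, H}; now {C, G, H}.
Read 'b': C→∅, G→∅, H→{D, H}; now {D, H}.
Read 'b': D→{B, E, H}, H→{D, H}; now {B, D, E, H}.
Read 'b': B→{F}, D→{B, E, H}, E→∅, H→{D, H}; now {B, D, E, F, H}.
Read 'b': B→{F}, D→{B, E, H}, E→∅, F→∅, H→{D, H}; now {B, D, E, F, H}.
Read 'c': B→{A, H}, D→{E, H}, E→{D}, F→∅, H→∅; now {A, D, E, H}.
Read 'a': A→{E}, D→{D}, E→{F}, H→{G}; now {D, E, F, G}.
Read 'c': D→{E, H}, E→{D}, F→∅, G→∅; now {D, E, H}.
The final set {D, E, H} contains the accepting state D.

Yes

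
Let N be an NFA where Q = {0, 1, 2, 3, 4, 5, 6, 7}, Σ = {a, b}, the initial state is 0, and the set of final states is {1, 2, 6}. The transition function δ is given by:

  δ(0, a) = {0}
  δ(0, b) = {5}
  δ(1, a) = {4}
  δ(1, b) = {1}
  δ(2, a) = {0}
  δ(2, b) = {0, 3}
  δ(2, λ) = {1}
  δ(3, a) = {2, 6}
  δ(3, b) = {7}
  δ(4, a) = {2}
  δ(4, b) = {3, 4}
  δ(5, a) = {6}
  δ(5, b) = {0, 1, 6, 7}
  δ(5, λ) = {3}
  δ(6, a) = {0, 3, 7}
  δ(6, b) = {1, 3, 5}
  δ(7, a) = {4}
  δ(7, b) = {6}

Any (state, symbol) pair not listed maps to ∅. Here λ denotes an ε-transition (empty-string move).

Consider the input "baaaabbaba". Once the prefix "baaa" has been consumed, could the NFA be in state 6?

Start in {0}.
Read 'b': {0} → {3, 5}.
Read 'a': {3, 5} → {1, 2, 6}.
Read 'a': {1, 2, 6} → {0, 3, 4, 7}.
Read 'a': {0, 3, 4, 7} → {0, 1, 2, 4, 6}.
State 6 is in {0, 1, 2, 4, 6}.

Yes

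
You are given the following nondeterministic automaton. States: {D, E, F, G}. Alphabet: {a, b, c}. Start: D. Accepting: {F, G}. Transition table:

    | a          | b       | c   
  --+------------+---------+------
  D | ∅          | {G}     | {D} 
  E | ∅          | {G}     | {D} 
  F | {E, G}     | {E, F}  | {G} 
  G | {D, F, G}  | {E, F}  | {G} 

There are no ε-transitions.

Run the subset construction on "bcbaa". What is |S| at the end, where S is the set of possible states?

3

Start in {D}.
Read 'b': D→{G}; now {G}.
Read 'c': G→{G}; now {G}.
Read 'b': G→{E, F}; now {E, F}.
Read 'a': E→∅, F→{E, G}; now {E, G}.
Read 'a': E→∅, G→{D, F, G}; now {D, F, G}.
That set has 3 states.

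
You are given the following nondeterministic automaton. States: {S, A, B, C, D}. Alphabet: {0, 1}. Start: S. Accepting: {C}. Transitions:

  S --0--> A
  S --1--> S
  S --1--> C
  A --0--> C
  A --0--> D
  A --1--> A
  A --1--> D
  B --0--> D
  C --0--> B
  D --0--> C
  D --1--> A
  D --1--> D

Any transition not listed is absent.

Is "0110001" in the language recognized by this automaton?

Start in {S}.
Read '0': S→{A}; now {A}.
Read '1': A→{A, D}; now {A, D}.
Read '1': A→{A, D}, D→{A, D}; now {A, D}.
Read '0': A→{C, D}, D→{C}; now {C, D}.
Read '0': C→{B}, D→{C}; now {B, C}.
Read '0': B→{D}, C→{B}; now {B, D}.
Read '1': B→∅, D→{A, D}; now {A, D}.
The final set {A, D} contains no accepting state.

No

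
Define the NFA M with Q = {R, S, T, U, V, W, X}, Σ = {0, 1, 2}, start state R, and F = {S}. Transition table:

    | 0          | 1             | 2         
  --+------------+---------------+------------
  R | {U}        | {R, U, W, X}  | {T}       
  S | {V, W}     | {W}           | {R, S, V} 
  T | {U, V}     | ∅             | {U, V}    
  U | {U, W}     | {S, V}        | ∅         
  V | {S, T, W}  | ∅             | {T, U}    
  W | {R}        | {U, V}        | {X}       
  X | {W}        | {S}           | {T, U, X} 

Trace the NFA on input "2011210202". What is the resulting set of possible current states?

{T, U, X}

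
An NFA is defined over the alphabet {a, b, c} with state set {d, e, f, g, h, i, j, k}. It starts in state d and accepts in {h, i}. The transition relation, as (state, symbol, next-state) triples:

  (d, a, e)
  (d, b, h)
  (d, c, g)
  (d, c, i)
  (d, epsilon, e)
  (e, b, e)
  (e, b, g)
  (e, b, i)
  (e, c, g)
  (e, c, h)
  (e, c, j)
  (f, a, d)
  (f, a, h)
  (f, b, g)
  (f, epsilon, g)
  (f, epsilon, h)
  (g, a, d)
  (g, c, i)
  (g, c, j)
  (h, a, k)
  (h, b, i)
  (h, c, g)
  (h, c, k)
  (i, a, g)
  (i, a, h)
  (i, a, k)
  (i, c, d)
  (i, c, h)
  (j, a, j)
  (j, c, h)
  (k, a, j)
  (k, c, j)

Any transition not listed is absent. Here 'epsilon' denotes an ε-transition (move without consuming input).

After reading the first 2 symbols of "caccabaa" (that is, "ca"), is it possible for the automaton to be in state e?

Start: ε-closure({d}) = {d, e}.
Read 'c': d→{g, i}, e→{g, h, j}; now {g, h, i, j}.
Read 'a': g→{d}, h→{k}, i→{g, h, k}, j→{j}; union {d, g, h, j, k}; ε-closure = {d, e, g, h, j, k}.
State e is in {d, e, g, h, j, k}.

Yes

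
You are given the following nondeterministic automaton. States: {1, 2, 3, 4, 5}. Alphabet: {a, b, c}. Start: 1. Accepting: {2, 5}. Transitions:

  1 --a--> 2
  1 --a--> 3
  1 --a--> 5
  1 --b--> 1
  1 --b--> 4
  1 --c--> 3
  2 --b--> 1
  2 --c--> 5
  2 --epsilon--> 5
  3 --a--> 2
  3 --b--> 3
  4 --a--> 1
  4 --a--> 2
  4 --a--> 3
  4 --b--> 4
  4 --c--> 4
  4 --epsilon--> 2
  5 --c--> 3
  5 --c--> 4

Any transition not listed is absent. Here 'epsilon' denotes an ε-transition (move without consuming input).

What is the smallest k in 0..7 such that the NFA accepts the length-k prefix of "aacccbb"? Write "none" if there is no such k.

1

Start in {1}.
Read 'a': {1} → {2, 3, 5}.
None of the earlier sets intersect F, but {2, 3, 5} does.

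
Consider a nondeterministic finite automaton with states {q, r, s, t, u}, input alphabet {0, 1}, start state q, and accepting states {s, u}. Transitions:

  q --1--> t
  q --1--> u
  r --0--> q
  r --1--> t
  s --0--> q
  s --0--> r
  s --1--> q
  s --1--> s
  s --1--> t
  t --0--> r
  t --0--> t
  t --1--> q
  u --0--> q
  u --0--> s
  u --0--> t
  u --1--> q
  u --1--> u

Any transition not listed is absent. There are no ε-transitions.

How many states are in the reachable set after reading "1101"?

4

Start in {q}.
Read '1': q→{t, u}; now {t, u}.
Read '1': t→{q}, u→{q, u}; now {q, u}.
Read '0': q→∅, u→{q, s, t}; now {q, s, t}.
Read '1': q→{t, u}, s→{q, s, t}, t→{q}; now {q, s, t, u}.
That set has 4 states.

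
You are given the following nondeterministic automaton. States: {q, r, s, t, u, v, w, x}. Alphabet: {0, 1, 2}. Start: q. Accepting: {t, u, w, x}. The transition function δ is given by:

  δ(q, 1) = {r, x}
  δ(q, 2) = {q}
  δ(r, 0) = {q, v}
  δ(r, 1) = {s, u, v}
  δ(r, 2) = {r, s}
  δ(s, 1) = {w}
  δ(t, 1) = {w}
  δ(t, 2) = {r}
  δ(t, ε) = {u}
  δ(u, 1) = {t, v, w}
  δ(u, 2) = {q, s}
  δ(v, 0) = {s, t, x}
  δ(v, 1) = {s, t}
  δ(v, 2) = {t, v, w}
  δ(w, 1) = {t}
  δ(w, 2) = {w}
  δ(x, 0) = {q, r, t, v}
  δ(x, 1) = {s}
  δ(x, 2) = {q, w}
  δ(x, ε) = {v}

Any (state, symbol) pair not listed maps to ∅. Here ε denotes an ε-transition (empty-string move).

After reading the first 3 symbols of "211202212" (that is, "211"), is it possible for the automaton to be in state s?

Yes

Start in {q}.
Read '2': {q} → {q}.
Read '1': {q} → {r, v, x}.
Read '1': {r, v, x} → {s, t, u, v}.
State s is in {s, t, u, v}.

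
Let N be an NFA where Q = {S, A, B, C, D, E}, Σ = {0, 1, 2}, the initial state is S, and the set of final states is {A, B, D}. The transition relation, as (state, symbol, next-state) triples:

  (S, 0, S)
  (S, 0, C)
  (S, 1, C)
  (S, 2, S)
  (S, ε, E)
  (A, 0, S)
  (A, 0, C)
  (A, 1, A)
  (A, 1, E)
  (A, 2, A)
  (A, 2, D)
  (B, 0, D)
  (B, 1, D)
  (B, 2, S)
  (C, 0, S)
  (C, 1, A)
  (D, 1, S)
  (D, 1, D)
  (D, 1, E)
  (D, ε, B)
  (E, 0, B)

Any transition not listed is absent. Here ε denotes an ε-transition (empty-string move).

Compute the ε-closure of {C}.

Begin with {C}.
No ε-moves leave this set, so the closure equals the set itself.

{C}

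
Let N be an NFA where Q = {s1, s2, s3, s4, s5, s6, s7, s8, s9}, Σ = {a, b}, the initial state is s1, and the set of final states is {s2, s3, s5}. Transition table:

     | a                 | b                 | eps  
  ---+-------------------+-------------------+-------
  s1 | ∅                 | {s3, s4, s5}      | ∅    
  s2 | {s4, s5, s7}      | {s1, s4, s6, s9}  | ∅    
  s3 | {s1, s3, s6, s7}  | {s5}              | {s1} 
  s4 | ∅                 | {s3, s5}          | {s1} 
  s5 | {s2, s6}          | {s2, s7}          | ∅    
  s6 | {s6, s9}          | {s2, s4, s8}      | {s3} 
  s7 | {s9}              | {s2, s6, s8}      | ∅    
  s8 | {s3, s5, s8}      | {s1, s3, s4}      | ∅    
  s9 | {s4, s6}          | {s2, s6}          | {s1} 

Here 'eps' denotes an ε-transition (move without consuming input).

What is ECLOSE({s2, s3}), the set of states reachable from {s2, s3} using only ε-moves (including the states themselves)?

Begin with {s2, s3}.
ε-move s3 → s1; add s1.

{s1, s2, s3}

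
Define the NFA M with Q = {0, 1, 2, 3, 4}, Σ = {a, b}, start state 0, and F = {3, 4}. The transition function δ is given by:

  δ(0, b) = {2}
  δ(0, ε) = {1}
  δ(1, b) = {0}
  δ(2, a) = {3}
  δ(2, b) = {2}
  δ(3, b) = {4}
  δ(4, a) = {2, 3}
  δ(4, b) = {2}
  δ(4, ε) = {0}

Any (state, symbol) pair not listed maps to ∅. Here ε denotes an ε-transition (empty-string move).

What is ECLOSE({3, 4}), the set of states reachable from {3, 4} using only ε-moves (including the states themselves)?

{0, 1, 3, 4}

Begin with {3, 4}.
ε-move 4 → 0; add 0.
ε-move 0 → 1; add 1.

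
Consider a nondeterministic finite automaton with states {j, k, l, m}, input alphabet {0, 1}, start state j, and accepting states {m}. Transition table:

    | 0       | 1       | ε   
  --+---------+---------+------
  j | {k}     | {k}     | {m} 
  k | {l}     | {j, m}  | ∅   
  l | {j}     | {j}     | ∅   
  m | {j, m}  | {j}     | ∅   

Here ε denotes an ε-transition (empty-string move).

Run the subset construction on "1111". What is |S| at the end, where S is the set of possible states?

3

Start: ε-closure({j}) = {j, m}.
Read '1': j→{k}, m→{j}; union {j, k}; ε-closure = {j, k, m}.
Read '1': j→{k}, k→{j, m}, m→{j}; now {j, k, m}.
Read '1': j→{k}, k→{j, m}, m→{j}; now {j, k, m}.
Read '1': j→{k}, k→{j, m}, m→{j}; now {j, k, m}.
That set has 3 states.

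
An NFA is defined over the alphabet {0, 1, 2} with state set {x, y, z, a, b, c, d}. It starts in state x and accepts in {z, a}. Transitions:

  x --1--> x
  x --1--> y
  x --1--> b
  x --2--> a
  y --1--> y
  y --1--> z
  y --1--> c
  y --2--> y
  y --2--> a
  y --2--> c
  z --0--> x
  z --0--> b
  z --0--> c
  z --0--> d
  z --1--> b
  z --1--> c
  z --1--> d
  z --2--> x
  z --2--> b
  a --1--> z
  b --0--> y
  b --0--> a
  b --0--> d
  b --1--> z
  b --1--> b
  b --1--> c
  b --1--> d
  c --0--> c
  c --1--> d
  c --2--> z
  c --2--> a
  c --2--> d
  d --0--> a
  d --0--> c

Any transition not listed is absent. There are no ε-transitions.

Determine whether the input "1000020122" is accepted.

Yes

Start in {x}.
Read '1': {x} → {x, y, b}.
Read '0': {x, y, b} → {y, a, d}.
Read '0': {y, a, d} → {a, c}.
Read '0': {a, c} → {c}.
Read '0': {c} → {c}.
Read '2': {c} → {z, a, d}.
Read '0': {z, a, d} → {x, a, b, c, d}.
Read '1': {x, a, b, c, d} → {x, y, z, b, c, d}.
Read '2': {x, y, z, b, c, d} → {x, y, z, a, b, c, d}.
Read '2': {x, y, z, a, b, c, d} → {x, y, z, a, b, c, d}.
The final set {x, y, z, a, b, c, d} contains the accepting states z, a.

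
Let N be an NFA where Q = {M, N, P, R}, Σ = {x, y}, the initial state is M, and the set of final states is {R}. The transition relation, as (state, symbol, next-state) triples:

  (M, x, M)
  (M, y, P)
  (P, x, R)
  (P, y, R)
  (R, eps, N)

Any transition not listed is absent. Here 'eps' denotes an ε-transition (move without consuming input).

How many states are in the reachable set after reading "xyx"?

2

Start in {M}.
Read 'x': {M} → {M}.
Read 'y': {M} → {P}.
Read 'x': {P} → {N, R}.
That set has 2 states.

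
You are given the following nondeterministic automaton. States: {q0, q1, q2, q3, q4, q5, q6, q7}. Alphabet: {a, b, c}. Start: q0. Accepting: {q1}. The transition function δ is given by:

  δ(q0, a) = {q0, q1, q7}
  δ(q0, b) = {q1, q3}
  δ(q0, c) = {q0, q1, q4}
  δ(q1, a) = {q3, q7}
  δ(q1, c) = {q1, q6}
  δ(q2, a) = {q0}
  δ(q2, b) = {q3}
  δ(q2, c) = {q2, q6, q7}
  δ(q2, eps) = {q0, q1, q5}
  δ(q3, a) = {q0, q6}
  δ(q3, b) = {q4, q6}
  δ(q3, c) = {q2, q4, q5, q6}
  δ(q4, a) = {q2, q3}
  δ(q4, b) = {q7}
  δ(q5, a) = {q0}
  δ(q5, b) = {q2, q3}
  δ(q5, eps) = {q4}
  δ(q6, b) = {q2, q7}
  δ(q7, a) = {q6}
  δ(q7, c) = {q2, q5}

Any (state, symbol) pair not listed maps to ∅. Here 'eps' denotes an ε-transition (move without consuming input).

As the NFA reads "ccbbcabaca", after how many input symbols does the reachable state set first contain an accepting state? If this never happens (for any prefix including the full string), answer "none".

Start in {q0}.
Read 'c': {q0} → {q0, q1, q4}.
None of the earlier sets intersect F, but {q0, q1, q4} does.

1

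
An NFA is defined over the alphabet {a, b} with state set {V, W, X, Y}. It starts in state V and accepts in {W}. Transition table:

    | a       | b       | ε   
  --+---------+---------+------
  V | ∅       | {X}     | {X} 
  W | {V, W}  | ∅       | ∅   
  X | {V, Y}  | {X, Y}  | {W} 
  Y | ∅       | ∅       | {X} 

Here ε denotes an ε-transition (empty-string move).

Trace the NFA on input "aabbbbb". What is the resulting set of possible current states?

{W, X, Y}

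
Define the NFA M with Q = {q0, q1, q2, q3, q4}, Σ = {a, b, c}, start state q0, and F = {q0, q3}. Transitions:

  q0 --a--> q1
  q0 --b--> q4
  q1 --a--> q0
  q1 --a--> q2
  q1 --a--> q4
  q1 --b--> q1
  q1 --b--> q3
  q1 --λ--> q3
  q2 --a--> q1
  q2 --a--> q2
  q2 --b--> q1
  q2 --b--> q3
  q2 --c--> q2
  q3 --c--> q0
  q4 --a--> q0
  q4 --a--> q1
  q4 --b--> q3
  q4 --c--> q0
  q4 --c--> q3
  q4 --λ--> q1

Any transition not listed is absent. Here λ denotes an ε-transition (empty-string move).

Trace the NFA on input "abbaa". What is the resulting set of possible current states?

{q0, q1, q2, q3, q4}

Start in {q0}.
Read 'a': q0→{q1}; union {q1}; ε-closure = {q1, q3}.
Read 'b': q1→{q1, q3}, q3→∅; now {q1, q3}.
Read 'b': q1→{q1, q3}, q3→∅; now {q1, q3}.
Read 'a': q1→{q0, q2, q4}, q3→∅; union {q0, q2, q4}; ε-closure = {q0, q1, q2, q3, q4}.
Read 'a': q0→{q1}, q1→{q0, q2, q4}, q2→{q1, q2}, q3→∅, q4→{q0, q1}; union {q0, q1, q2, q4}; ε-closure = {q0, q1, q2, q3, q4}.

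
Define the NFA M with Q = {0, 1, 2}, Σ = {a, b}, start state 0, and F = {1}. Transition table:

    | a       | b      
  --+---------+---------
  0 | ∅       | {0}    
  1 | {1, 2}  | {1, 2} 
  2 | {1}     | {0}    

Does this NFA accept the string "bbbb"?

No

Start in {0}.
Read 'b': 0→{0}; now {0}.
Read 'b': 0→{0}; now {0}.
Read 'b': 0→{0}; now {0}.
Read 'b': 0→{0}; now {0}.
The final set {0} contains no accepting state.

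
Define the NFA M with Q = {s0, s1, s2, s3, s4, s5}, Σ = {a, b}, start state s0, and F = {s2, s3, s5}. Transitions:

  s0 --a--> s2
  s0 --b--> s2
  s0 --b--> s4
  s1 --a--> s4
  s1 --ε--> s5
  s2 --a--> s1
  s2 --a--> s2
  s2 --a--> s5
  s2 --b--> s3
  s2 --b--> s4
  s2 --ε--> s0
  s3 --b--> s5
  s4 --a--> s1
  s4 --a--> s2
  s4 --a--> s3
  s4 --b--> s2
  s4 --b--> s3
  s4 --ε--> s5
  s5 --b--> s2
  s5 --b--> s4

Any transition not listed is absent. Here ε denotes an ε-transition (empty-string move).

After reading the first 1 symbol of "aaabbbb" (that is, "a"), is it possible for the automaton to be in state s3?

Start in {s0}.
Read 'a': s0→{s2}; union {s2}; ε-closure = {s0, s2}.
State s3 is not in {s0, s2}.

No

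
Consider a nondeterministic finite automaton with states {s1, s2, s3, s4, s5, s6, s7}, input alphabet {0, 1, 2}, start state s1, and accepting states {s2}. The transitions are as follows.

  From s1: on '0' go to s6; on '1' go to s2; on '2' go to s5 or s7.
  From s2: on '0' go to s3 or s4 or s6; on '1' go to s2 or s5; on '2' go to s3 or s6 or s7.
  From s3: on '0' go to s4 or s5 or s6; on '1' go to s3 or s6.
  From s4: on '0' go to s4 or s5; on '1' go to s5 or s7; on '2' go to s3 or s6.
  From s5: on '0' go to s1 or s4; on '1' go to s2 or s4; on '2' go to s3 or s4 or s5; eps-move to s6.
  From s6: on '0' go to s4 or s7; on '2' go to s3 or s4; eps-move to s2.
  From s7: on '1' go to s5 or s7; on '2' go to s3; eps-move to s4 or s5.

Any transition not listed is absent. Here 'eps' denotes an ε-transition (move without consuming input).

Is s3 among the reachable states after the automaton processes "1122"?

Yes

Start in {s1}.
Read '1': {s1} → {s2}.
Read '1': {s2} → {s2, s5, s6}.
Read '2': {s2, s5, s6} → {s2, s3, s4, s5, s6, s7}.
Read '2': {s2, s3, s4, s5, s6, s7} → {s2, s3, s4, s5, s6, s7}.
State s3 is in {s2, s3, s4, s5, s6, s7}.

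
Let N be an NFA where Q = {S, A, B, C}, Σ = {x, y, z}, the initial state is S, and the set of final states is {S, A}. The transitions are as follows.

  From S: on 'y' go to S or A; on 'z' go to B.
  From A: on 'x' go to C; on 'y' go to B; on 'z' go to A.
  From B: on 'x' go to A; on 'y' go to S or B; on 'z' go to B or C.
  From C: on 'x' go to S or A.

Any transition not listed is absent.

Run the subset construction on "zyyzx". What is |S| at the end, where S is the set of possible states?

3

Start in {S}.
Read 'z': S→{B}; now {B}.
Read 'y': B→{S, B}; now {S, B}.
Read 'y': S→{S, A}, B→{S, B}; now {S, A, B}.
Read 'z': S→{B}, A→{A}, B→{B, C}; now {A, B, C}.
Read 'x': A→{C}, B→{A}, C→{S, A}; now {S, A, C}.
That set has 3 states.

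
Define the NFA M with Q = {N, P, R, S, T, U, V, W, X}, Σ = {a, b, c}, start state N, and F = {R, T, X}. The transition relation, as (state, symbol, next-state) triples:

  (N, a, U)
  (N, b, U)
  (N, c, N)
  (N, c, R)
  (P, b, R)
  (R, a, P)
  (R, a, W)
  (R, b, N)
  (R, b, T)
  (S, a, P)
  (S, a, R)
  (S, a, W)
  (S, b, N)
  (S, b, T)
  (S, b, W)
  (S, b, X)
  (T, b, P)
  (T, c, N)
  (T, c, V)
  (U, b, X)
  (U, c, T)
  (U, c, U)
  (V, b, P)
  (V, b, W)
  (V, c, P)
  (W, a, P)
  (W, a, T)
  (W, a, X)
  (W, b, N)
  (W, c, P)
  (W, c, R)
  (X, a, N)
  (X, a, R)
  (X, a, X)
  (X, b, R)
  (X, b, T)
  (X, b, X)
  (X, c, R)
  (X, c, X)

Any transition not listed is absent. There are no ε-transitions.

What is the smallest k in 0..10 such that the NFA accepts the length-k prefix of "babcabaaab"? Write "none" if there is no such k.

none

Start in {N}.
Read 'b': N→{U}; now {U}.
Read 'a': U→∅; now ∅.
The set is empty and remains empty for the remaining 8 symbols.
No reachable set along the way intersects F.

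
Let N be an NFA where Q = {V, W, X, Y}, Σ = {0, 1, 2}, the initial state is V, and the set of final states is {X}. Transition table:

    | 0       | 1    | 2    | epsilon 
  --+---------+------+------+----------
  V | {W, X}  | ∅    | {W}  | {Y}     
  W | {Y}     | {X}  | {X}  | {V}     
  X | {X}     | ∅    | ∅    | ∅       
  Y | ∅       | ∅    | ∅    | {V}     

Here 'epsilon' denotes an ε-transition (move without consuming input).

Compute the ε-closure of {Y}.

Begin with {Y}.
ε-move Y → V; add V.

{V, Y}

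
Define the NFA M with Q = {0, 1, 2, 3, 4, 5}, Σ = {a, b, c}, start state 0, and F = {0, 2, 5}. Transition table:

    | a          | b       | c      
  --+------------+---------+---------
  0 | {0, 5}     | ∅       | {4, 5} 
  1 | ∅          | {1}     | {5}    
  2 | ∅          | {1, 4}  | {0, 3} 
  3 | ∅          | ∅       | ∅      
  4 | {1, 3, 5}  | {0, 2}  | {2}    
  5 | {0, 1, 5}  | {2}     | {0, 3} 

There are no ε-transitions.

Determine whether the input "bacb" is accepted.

No

Start in {0}.
Read 'b': 0→∅; now ∅.
The set is empty and remains empty for the remaining 3 symbols.
The final set ∅ contains no accepting state.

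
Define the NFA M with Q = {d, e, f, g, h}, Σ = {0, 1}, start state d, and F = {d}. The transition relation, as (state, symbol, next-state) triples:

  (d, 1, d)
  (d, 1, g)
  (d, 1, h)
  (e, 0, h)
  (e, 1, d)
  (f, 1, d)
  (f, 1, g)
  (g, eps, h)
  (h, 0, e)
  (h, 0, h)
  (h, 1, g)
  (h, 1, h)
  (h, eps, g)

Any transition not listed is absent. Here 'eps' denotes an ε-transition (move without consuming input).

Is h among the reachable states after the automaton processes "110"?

Yes

Start in {d}.
Read '1': d→{d, g, h}; now {d, g, h}.
Read '1': d→{d, g, h}, g→∅, h→{g, h}; now {d, g, h}.
Read '0': d→∅, g→∅, h→{e, h}; union {e, h}; ε-closure = {e, g, h}.
State h is in {e, g, h}.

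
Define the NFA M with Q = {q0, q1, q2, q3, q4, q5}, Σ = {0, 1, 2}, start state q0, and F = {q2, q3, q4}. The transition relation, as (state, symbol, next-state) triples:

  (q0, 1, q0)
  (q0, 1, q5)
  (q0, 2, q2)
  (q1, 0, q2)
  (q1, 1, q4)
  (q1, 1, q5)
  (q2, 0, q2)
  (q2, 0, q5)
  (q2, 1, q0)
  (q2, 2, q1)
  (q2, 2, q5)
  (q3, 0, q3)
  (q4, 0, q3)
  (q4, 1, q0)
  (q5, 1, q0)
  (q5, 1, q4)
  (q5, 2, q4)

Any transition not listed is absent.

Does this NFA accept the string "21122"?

Start in {q0}.
Read '2': q0→{q2}; now {q2}.
Read '1': q2→{q0}; now {q0}.
Read '1': q0→{q0, q5}; now {q0, q5}.
Read '2': q0→{q2}, q5→{q4}; now {q2, q4}.
Read '2': q2→{q1, q5}, q4→∅; now {q1, q5}.
The final set {q1, q5} contains no accepting state.

No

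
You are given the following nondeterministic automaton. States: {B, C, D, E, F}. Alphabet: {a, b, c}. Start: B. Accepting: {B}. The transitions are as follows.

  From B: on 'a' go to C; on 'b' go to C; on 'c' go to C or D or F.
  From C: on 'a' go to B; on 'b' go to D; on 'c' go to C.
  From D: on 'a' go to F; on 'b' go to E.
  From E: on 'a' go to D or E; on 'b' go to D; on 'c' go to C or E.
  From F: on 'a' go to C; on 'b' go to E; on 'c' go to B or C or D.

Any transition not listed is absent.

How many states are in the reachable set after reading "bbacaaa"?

Start in {B}.
Read 'b': B→{C}; now {C}.
Read 'b': C→{D}; now {D}.
Read 'a': D→{F}; now {F}.
Read 'c': F→{B, C, D}; now {B, C, D}.
Read 'a': B→{C}, C→{B}, D→{F}; now {B, C, F}.
Read 'a': B→{C}, C→{B}, F→{C}; now {B, C}.
Read 'a': B→{C}, C→{B}; now {B, C}.
That set has 2 states.

2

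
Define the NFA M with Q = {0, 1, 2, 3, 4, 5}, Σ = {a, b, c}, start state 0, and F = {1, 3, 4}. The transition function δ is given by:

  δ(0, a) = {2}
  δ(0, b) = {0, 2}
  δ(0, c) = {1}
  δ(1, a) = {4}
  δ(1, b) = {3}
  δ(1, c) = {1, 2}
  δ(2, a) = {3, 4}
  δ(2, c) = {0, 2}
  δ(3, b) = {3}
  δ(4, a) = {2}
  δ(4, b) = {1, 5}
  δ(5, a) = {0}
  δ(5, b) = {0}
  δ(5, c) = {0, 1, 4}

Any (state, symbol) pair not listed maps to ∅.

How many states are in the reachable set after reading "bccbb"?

3

Start in {0}.
Read 'b': 0→{0, 2}; now {0, 2}.
Read 'c': 0→{1}, 2→{0, 2}; now {0, 1, 2}.
Read 'c': 0→{1}, 1→{1, 2}, 2→{0, 2}; now {0, 1, 2}.
Read 'b': 0→{0, 2}, 1→{3}, 2→∅; now {0, 2, 3}.
Read 'b': 0→{0, 2}, 2→∅, 3→{3}; now {0, 2, 3}.
That set has 3 states.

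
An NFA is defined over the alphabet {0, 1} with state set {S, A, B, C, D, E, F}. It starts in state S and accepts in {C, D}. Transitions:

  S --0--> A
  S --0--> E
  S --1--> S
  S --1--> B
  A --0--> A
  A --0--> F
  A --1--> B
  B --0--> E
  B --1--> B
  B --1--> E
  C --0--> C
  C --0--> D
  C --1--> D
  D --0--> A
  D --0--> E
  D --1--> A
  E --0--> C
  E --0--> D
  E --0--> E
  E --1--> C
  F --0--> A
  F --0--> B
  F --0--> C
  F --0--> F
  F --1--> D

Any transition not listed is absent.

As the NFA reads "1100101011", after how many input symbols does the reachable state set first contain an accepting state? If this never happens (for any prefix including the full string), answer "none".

3

Start in {S}.
Read '1': {S} → {S, B}.
Read '1': {S, B} → {S, B, E}.
Read '0': {S, B, E} → {A, C, D, E}.
None of the earlier sets intersect F, but {A, C, D, E} does.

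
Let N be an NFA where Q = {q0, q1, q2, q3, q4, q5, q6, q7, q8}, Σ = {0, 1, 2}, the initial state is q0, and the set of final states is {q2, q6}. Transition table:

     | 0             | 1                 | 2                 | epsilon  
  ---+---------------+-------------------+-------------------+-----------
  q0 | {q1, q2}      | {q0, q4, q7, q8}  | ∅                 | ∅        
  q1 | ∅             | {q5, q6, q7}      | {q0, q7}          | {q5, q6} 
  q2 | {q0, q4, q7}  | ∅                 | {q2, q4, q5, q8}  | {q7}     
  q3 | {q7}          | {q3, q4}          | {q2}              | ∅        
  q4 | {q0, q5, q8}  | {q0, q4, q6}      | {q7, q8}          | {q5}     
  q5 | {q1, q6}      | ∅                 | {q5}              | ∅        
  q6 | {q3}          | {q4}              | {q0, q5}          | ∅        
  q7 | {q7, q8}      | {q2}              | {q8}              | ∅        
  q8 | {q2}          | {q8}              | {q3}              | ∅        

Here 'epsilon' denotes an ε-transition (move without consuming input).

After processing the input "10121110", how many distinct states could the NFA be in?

Start in {q0}.
Read '1': q0→{q0, q4, q7, q8}; union {q0, q4, q7, q8}; ε-closure = {q0, q4, q5, q7, q8}.
Read '0': q0→{q1, q2}, q4→{q0, q5, q8}, q5→{q1, q6}, q7→{q7, q8}, q8→{q2}; now {q0, q1, q2, q5, q6, q7, q8}.
Read '1': q0→{q0, q4, q7, q8}, q1→{q5, q6, q7}, q2→∅, q5→∅, q6→{q4}, q7→{q2}, q8→{q8}; now {q0, q2, q4, q5, q6, q7, q8}.
Read '2': q0→∅, q2→{q2, q4, q5, q8}, q4→{q7, q8}, q5→{q5}, q6→{q0, q5}, q7→{q8}, q8→{q3}; now {q0, q2, q3, q4, q5, q7, q8}.
Read '1': q0→{q0, q4, q7, q8}, q2→∅, q3→{q3, q4}, q4→{q0, q4, q6}, q5→∅, q7→{q2}, q8→{q8}; union {q0, q2, q3, q4, q6, q7, q8}; ε-closure = {q0, q2, q3, q4, q5, q6, q7, q8}.
Read '1': q0→{q0, q4, q7, q8}, q2→∅, q3→{q3, q4}, q4→{q0, q4, q6}, q5→∅, q6→{q4}, q7→{q2}, q8→{q8}; union {q0, q2, q3, q4, q6, q7, q8}; ε-closure = {q0, q2, q3, q4, q5, q6, q7, q8}.
Read '1': q0→{q0, q4, q7, q8}, q2→∅, q3→{q3, q4}, q4→{q0, q4, q6}, q5→∅, q6→{q4}, q7→{q2}, q8→{q8}; union {q0, q2, q3, q4, q6, q7, q8}; ε-closure = {q0, q2, q3, q4, q5, q6, q7, q8}.
Read '0': q0→{q1, q2}, q2→{q0, q4, q7}, q3→{q7}, q4→{q0, q5, q8}, q5→{q1, q6}, q6→{q3}, q7→{q7, q8}, q8→{q2}; now {q0, q1, q2, q3, q4, q5, q6, q7, q8}.
That set has 9 states.

9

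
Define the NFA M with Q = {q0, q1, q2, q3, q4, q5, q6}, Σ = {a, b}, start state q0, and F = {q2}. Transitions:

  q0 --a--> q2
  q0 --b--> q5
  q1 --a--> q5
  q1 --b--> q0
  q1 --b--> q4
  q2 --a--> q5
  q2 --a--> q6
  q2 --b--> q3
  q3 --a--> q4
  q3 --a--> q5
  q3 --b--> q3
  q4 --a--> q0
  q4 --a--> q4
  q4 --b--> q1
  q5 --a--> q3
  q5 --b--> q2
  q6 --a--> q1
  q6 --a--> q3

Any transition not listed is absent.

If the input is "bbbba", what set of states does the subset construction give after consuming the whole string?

{q4, q5}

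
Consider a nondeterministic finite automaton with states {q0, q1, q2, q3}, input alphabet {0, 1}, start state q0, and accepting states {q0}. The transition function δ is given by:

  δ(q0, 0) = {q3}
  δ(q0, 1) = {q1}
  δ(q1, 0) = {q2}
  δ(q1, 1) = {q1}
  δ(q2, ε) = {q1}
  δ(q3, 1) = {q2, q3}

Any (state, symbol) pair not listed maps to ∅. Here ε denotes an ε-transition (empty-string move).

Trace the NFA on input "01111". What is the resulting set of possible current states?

{q1, q2, q3}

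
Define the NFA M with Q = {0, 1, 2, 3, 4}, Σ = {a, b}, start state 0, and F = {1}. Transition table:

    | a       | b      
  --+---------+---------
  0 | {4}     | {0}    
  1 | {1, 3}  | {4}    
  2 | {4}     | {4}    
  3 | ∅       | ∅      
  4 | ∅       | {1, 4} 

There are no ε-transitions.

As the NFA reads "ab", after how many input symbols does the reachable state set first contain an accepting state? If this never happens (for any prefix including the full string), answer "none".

2

Start in {0}.
Read 'a': 0→{4}; now {4}.
Read 'b': 4→{1, 4}; now {1, 4}.
None of the earlier sets intersect F, but {1, 4} does.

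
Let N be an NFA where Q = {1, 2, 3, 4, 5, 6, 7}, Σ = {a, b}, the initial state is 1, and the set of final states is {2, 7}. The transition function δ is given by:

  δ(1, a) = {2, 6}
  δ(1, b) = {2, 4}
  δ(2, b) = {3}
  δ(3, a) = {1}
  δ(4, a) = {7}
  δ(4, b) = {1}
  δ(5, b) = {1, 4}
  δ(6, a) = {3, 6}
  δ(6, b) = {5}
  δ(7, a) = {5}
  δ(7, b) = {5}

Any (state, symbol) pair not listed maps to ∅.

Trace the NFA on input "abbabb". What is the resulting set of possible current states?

{1, 4}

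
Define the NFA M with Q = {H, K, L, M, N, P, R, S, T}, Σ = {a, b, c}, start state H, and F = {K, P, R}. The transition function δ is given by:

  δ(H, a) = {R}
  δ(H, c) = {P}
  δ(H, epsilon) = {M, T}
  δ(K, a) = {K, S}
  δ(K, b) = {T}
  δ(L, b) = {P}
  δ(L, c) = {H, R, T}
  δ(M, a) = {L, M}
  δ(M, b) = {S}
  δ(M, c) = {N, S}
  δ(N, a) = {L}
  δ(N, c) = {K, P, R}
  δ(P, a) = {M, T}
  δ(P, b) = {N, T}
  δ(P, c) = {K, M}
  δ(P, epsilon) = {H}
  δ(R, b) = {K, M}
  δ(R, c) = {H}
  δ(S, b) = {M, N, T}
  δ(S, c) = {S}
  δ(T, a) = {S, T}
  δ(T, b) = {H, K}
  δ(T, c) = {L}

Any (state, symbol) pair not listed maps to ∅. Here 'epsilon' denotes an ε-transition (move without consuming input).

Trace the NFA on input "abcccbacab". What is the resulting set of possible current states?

Start: ε-closure({H}) = {H, M, T}.
Read 'a': H→{R}, M→{L, M}, T→{S, T}; now {L, M, R, S, T}.
Read 'b': L→{P}, M→{S}, R→{K, M}, S→{M, N, T}, T→{H, K}; now {H, K, M, N, P, S, T}.
Read 'c': H→{P}, K→∅, M→{N, S}, N→{K, P, R}, P→{K, M}, S→{S}, T→{L}; union {K, L, M, N, P, R, S}; ε-closure = {H, K, L, M, N, P, R, S, T}.
Read 'c': H→{P}, K→∅, L→{H, R, T}, M→{N, S}, N→{K, P, R}, P→{K, M}, R→{H}, S→{S}, T→{L}; now {H, K, L, M, N, P, R, S, T}.
Read 'c': H→{P}, K→∅, L→{H, R, T}, M→{N, S}, N→{K, P, R}, P→{K, M}, R→{H}, S→{S}, T→{L}; now {H, K, L, M, N, P, R, S, T}.
Read 'b': H→∅, K→{T}, L→{P}, M→{S}, N→∅, P→{N, T}, R→{K, M}, S→{M, N, T}, T→{H, K}; now {H, K, M, N, P, S, T}.
Read 'a': H→{R}, K→{K, S}, M→{L, M}, N→{L}, P→{M, T}, S→∅, T→{S, T}; now {K, L, M, R, S, T}.
Read 'c': K→∅, L→{H, R, T}, M→{N, S}, R→{H}, S→{S}, T→{L}; union {H, L, N, R, S, T}; ε-closure = {H, L, M, N, R, S, T}.
Read 'a': H→{R}, L→∅, M→{L, M}, N→{L}, R→∅, S→∅, T→{S, T}; now {L, M, R, S, T}.
Read 'b': L→{P}, M→{S}, R→{K, M}, S→{M, N, T}, T→{H, K}; now {H, K, M, N, P, S, T}.

{H, K, M, N, P, S, T}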